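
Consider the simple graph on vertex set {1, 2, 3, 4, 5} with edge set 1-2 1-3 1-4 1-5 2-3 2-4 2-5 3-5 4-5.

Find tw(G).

A width-3 tree decomposition is:
Bags: B1 = {1, 2, 3, 5}  B2 = {1, 2, 4, 5}
Tree: B1–B2
Each bag holds 4 vertices, so the decomposition has width 3, which upper-bounds the treewidth. Conversely, {1, 2, 3, 5} is a clique of size 4, and the vertices of any clique must share a bag in every tree decomposition; so some bag has ≥ 4 vertices and tw(G) ≥ 3. The upper and lower bounds meet at 3, so that is the treewidth.

3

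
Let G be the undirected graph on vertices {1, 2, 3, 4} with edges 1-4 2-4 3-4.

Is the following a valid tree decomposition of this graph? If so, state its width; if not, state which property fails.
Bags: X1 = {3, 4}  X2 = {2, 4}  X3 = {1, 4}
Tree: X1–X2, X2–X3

Checking the three conditions: (i) the bags cover all of {1, 2, 3, 4}; (ii) for each edge, some bag contains both endpoints; (iii) the bags containing any fixed vertex form a subtree. All hold, so the decomposition is valid with width 2 − 1 = 1.

Yes; width 1.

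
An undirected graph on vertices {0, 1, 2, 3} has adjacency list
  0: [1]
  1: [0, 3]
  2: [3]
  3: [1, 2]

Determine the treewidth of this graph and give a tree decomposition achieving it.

Treewidth 1.
One optimal decomposition is:
Bags: B1 = {2, 3}  B2 = {1, 3}  B3 = {0, 1}
Tree: B1–B2, B2–B3

The largest bag has 2 vertices, giving width 1; this decomposition certifies tw(G) ≤ 1. Any graph with an edge has treewidth ≥ 1, and G has the edge 2–3. Therefore the treewidth is 1.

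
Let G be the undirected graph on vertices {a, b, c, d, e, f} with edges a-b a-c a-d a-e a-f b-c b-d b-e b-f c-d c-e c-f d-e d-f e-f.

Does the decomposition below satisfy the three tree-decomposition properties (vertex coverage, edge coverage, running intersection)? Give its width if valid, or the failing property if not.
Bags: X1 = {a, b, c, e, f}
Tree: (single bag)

No — vertex d appears in no bag.

A tree decomposition must satisfy three properties: every vertex lies in some bag; for every edge, both endpoints lie together in some bag; and for every vertex, the bags containing it form a connected subtree. Here vertex d appears in no bag, so the decomposition is invalid.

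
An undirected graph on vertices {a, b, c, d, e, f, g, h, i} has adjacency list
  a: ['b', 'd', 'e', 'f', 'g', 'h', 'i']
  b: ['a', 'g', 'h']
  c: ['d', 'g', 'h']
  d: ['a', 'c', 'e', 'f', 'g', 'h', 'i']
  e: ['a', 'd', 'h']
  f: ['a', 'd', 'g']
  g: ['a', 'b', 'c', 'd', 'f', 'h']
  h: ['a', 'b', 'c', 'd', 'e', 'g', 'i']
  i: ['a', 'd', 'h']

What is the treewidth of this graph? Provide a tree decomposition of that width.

Treewidth 3.
One such decomposition:
Bags: B1 = {c, d, g, h}  B2 = {a, d, g, h}  B3 = {a, d, e, h}  B4 = {a, b, g, h}  B5 = {a, d, f, g}  B6 = {a, d, h, i}
Tree: B1–B2, B2–B3, B2–B4, B2–B5, B3–B6

Each bag holds 4 vertices, so the decomposition has width 3, which upper-bounds the treewidth. Conversely, {c, d, g, h} is a clique of size 4, and the vertices of any clique must share a bag in every tree decomposition; so some bag has ≥ 4 vertices and tw(G) ≥ 3. Hence tw(G) = 3 exactly.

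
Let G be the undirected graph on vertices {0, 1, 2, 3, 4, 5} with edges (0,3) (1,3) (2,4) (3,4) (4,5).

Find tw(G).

1

A width-1 tree decomposition is:
Bags: B1 = {3, 4}  B2 = {2, 4}  B3 = {1, 3}  B4 = {4, 5}  B5 = {0, 3}
Tree: B1–B2, B1–B3, B1–B4, B3–B5
Every bag has size at most 2, so the width is 2 − 1 = 1 and tw(G) ≤ 1. G has an edge, so its treewidth is at least 1. Combining the bounds, tw(G) = 1.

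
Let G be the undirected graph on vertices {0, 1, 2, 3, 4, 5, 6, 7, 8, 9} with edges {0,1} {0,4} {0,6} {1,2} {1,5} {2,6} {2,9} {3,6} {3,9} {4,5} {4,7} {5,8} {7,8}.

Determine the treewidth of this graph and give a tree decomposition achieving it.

The largest bag has 3 vertices, giving width 2; this decomposition certifies tw(G) ≤ 2. For the lower bound, G contains the cycle 7–8–5–4–7, so G is not a forest; only forests have treewidth ≤ 1, hence tw(G) ≥ 2. Therefore the treewidth is 2.

Treewidth 2.
Bags: B1 = {4, 7, 8}  B2 = {4, 5, 8}  B3 = {0, 4, 5}  B4 = {0, 1, 5}  B5 = {0, 1, 6}  B6 = {1, 2, 6}  B7 = {2, 3, 6}  B8 = {2, 3, 9}
Tree: B1–B2, B2–B3, B3–B4, B4–B5, B5–B6, B6–B7, B7–B8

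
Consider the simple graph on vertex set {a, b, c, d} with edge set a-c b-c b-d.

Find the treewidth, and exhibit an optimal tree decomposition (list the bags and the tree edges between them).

Every bag has size at most 2, so the width is 2 − 1 = 1 and tw(G) ≤ 1. G has an edge, so its treewidth is at least 1. The upper and lower bounds meet at 1, so that is the treewidth.

Treewidth 1.
Bags: B1 = {b, d}  B2 = {b, c}  B3 = {a, c}
Tree: B1–B2, B2–B3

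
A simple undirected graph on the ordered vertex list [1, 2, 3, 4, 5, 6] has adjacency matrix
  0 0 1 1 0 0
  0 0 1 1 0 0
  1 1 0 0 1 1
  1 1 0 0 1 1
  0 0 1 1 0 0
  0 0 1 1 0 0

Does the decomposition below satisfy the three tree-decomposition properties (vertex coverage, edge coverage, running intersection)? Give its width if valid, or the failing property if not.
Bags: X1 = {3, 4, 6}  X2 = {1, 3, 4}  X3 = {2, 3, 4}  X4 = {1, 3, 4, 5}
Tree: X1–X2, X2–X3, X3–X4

A tree decomposition must satisfy three properties: every vertex lies in some bag; for every edge, both endpoints lie together in some bag; and for every vertex, the bags containing it form a connected subtree. Here bags containing vertex 1 are not connected in the tree, so the decomposition is invalid.

No — bags containing vertex 1 are not connected in the tree.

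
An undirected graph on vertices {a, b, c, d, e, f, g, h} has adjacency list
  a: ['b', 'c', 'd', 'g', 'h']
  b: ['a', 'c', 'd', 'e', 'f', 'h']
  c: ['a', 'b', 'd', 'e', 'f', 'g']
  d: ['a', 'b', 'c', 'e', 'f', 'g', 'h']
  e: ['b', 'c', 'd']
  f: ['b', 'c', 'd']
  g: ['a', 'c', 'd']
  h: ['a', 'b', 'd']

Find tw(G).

3

A width-3 tree decomposition is:
Bags: B1 = {a, b, c, d}  B2 = {b, c, d, f}  B3 = {a, c, d, g}  B4 = {a, b, d, h}  B5 = {b, c, d, e}
Tree: B1–B2, B1–B3, B1–B4, B2–B5
Every bag has size at most 4, so the width is 4 − 1 = 3 and tw(G) ≤ 3. On the other hand G contains the 4-clique {a, c, d, g}. A clique must lie in a single bag of any decomposition, so no decomposition can have width below 3. Combining the bounds, tw(G) = 3.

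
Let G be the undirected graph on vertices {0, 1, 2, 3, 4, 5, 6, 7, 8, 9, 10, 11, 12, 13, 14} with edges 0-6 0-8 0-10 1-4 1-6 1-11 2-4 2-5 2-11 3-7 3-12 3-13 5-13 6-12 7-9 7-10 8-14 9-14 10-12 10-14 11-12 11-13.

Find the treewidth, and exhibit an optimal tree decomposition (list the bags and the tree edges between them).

Treewidth 3.
Bags: B1 = {7, 8, 9, 14}  B2 = {7, 8, 10, 14}  B3 = {0, 7, 8, 10}  B4 = {0, 3, 7, 10}  B5 = {0, 3, 10, 12}  B6 = {0, 3, 6, 12}  B7 = {3, 6, 12, 13}  B8 = {6, 11, 12, 13}  B9 = {1, 6, 11, 13}  B10 = {1, 5, 11, 13}  B11 = {1, 2, 5, 11}  B12 = {1, 2, 4, 5}
Tree: B1–B2, B2–B3, B3–B4, B4–B5, B5–B6, B6–B7, B7–B8, B8–B9, B9–B10, B10–B11, B11–B12

The largest bag has 4 vertices, giving width 3; this decomposition certifies tw(G) ≤ 3. For the lower bound: the 4 vertex sets {8,9,14}, {7}, {10}, {0,3,6,12} are disjoint, each induces a connected subgraph, and every pair is joined by at least one edge of G. Contracting each set to a single vertex therefore yields K_{4} as a minor, and since treewidth is minor-monotone, tw(G) ≥ tw(K_{4}) = 3. Hence tw(G) = 3 exactly.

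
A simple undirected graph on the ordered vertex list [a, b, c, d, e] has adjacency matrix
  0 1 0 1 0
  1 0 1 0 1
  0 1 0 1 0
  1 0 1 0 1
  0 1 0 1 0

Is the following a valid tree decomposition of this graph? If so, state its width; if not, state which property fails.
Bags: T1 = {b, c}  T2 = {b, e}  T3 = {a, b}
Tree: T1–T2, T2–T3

A tree decomposition must satisfy three properties: every vertex lies in some bag; for every edge, both endpoints lie together in some bag; and for every vertex, the bags containing it form a connected subtree. Here vertex d appears in no bag, so the decomposition is invalid.

No — vertex d appears in no bag.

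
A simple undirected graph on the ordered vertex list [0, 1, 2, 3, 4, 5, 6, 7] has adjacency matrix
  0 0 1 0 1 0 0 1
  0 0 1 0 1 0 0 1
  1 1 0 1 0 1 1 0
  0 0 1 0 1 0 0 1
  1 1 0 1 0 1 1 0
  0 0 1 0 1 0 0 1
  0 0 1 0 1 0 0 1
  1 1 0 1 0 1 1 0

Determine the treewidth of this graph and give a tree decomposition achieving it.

Treewidth 3.
One such decomposition:
Bags: B1 = {1, 2, 4, 7}  B2 = {2, 4, 6, 7}  B3 = {2, 3, 4, 7}  B4 = {2, 4, 5, 7}  B5 = {0, 2, 4, 7}
Tree: B1–B2, B2–B3, B3–B4, B4–B5

Every bag has size at most 4, so the width is 4 − 1 = 3 and tw(G) ≤ 3. For the lower bound: the 4 vertex sets {1,4}, {2,6}, {7}, {3} are disjoint, each induces a connected subgraph, and every pair is joined by at least one edge of G. Contracting each set to a single vertex therefore yields K_{4} as a minor, and since treewidth is minor-monotone, tw(G) ≥ tw(K_{4}) = 3. Therefore the treewidth is 3.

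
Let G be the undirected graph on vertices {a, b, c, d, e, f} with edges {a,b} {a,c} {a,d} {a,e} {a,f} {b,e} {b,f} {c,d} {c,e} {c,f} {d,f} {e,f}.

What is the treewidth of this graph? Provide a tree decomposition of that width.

Every bag has size at most 4, so the width is 4 − 1 = 3 and tw(G) ≤ 3. For the lower bound, the 4 vertices {a, c, d, f} are pairwise adjacent, and any tree decomposition puts a clique entirely inside one bag — forcing width ≥ 3. Combining the bounds, tw(G) = 3.

Treewidth 3.
Bags: B1 = {a, c, d, f}  B2 = {a, c, e, f}  B3 = {a, b, e, f}
Tree: B1–B2, B2–B3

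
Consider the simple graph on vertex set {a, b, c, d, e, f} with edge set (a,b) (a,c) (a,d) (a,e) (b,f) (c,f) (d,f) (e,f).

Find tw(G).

2

A width-2 tree decomposition is:
Bags: B1 = {a, c, f}  B2 = {a, b, f}  B3 = {a, d, f}  B4 = {a, e, f}
Tree: B1–B2, B2–B3, B3–B4
Every bag has size at most 3, so the width is 3 − 1 = 2 and tw(G) ≤ 2. The edges c–f–b–a–c form a cycle, so G is not a tree and its treewidth is at least 2. Hence tw(G) = 2 exactly.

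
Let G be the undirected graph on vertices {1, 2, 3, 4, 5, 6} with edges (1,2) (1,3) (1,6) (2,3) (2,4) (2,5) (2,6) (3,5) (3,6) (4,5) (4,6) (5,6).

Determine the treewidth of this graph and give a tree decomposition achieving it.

Treewidth 3.
One such decomposition:
Bags: B1 = {2, 4, 5, 6}  B2 = {2, 3, 5, 6}  B3 = {1, 2, 3, 6}
Tree: B1–B2, B2–B3

The largest bag has 4 vertices, giving width 3; this decomposition certifies tw(G) ≤ 3. On the other hand G contains the 4-clique {1, 2, 3, 6}. A clique must lie in a single bag of any decomposition, so no decomposition can have width below 3. The upper and lower bounds meet at 3, so that is the treewidth.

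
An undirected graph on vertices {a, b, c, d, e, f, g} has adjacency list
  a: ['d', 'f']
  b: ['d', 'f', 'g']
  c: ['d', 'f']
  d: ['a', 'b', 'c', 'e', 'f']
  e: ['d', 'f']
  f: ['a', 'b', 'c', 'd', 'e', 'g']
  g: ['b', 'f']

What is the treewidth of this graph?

A width-2 tree decomposition is:
Bags: B1 = {d, e, f}  B2 = {c, d, f}  B3 = {b, d, f}  B4 = {b, f, g}  B5 = {a, d, f}
Tree: B1–B2, B1–B3, B3–B4, B1–B5
Each bag holds 3 vertices, so the decomposition has width 2, which upper-bounds the treewidth. On the other hand G contains the 3-clique {d, e, f}. A clique must lie in a single bag of any decomposition, so no decomposition can have width below 2. The upper and lower bounds meet at 2, so that is the treewidth.

2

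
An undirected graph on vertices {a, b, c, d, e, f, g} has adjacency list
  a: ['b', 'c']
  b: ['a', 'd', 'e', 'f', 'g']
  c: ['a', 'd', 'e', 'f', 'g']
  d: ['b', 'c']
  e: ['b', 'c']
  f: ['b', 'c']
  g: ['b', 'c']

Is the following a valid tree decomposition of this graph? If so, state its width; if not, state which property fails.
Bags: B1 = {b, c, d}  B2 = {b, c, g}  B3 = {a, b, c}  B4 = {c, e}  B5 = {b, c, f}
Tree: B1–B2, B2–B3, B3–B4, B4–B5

A tree decomposition must satisfy three properties: every vertex lies in some bag; for every edge, both endpoints lie together in some bag; and for every vertex, the bags containing it form a connected subtree. Here edge (b,e) lies in no bag, so the decomposition is invalid.

No — edge (b,e) lies in no bag.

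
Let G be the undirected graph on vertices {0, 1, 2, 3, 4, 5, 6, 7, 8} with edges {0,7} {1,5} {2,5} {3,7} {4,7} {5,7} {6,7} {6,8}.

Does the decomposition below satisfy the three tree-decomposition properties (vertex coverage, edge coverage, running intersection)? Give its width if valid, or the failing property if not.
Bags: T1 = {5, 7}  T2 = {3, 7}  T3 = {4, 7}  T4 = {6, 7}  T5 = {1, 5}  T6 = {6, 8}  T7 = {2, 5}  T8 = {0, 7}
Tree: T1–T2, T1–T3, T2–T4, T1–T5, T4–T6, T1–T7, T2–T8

Vertex coverage: the bags together contain {0, 1, 2, 3, 4, 5, 6, 7, 8}, the full vertex set. Edge coverage: each edge of G has both endpoints in at least one bag. Running intersection: for every vertex, the bags containing it form a connected subtree. All three properties hold, so this is a valid tree decomposition of width max|bag| − 1 = 1, and hence tw(G) ≤ 1.

Yes; width 1.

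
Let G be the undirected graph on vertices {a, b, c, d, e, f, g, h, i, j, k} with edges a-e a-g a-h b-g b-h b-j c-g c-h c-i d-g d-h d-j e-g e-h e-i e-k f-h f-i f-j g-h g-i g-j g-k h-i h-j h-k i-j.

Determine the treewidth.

A width-3 tree decomposition is:
Bags: B1 = {e, g, h, i}  B2 = {g, h, i, j}  B3 = {c, g, h, i}  B4 = {d, g, h, j}  B5 = {b, g, h, j}  B6 = {e, g, h, k}  B7 = {f, h, i, j}  B8 = {a, e, g, h}
Tree: B1–B2, B2–B3, B2–B4, B4–B5, B1–B6, B2–B7, B6–B8
The largest bag has 4 vertices, giving width 3; this decomposition certifies tw(G) ≤ 3. Conversely, {d, g, h, j} is a clique of size 4, and the vertices of any clique must share a bag in every tree decomposition; so some bag has ≥ 4 vertices and tw(G) ≥ 3. Hence tw(G) = 3 exactly.

3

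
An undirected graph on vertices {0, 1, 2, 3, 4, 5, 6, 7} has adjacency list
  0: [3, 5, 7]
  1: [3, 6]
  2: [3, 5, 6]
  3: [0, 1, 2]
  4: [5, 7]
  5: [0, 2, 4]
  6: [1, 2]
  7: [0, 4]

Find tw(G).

A width-2 tree decomposition is:
Bags: B1 = {0, 4, 7}  B2 = {0, 4, 5}  B3 = {0, 3, 5}  B4 = {2, 3, 5}  B5 = {1, 2, 3}  B6 = {1, 2, 6}
Tree: B1–B2, B2–B3, B3–B4, B4–B5, B5–B6
Every bag has size at most 3, so the width is 3 − 1 = 2 and tw(G) ≤ 2. Since 7–4–5–0–7 is a cycle in G, G is not acyclic. Forests are exactly the graphs of treewidth ≤ 1, so tw(G) ≥ 2. Therefore the treewidth is 2.

2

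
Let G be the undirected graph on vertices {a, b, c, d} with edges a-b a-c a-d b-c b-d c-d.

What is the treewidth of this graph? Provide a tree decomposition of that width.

With just one bag of size 4, the width is 4 − 1 = 3, so tw(G) ≤ 3. Conversely, {a, b, c, d} is a clique of size 4, and the vertices of any clique must share a bag in every tree decomposition; so some bag has ≥ 4 vertices and tw(G) ≥ 3. The upper and lower bounds meet at 3, so that is the treewidth.

Treewidth 3.
One optimal decomposition is:
Bags: B1 = {a, b, c, d}
Tree: (single bag)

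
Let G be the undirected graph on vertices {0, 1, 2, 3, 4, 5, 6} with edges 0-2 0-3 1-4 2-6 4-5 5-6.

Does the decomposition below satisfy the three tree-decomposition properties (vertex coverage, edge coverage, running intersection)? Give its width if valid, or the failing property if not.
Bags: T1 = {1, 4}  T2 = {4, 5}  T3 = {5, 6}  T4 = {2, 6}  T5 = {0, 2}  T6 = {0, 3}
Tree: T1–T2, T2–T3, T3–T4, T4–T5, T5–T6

Checking the three conditions: (i) the bags cover all of {0, 1, 2, 3, 4, 5, 6}; (ii) for each edge, some bag contains both endpoints; (iii) the bags containing any fixed vertex form a subtree. All hold, so the decomposition is valid with width 2 − 1 = 1.

Yes; width 1.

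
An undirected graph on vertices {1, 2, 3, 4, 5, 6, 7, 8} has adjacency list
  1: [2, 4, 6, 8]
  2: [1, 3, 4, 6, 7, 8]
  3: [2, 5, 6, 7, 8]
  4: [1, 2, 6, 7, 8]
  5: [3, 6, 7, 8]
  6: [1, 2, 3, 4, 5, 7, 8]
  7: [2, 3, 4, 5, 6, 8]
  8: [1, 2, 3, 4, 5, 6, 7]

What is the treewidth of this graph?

A width-4 tree decomposition is:
Bags: B1 = {2, 3, 6, 7, 8}  B2 = {2, 4, 6, 7, 8}  B3 = {1, 2, 4, 6, 8}  B4 = {3, 5, 6, 7, 8}
Tree: B1–B2, B2–B3, B1–B4
The largest bag has 5 vertices, giving width 4; this decomposition certifies tw(G) ≤ 4. On the other hand G contains the 5-clique {2, 3, 6, 7, 8}. A clique must lie in a single bag of any decomposition, so no decomposition can have width below 4. The upper and lower bounds meet at 4, so that is the treewidth.

4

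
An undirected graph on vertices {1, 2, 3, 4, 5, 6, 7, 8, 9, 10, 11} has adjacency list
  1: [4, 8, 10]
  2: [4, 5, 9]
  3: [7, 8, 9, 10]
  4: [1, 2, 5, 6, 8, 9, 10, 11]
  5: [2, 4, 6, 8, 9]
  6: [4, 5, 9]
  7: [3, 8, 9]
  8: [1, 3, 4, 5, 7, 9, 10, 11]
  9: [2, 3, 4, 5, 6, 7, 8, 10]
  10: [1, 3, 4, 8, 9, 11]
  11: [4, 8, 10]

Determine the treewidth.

3

A width-3 tree decomposition is:
Bags: B1 = {4, 8, 9, 10}  B2 = {3, 8, 9, 10}  B3 = {4, 5, 8, 9}  B4 = {3, 7, 8, 9}  B5 = {1, 4, 8, 10}  B6 = {4, 8, 10, 11}  B7 = {2, 4, 5, 9}  B8 = {4, 5, 6, 9}
Tree: B1–B2, B1–B3, B2–B4, B1–B5, B5–B6, B3–B7, B3–B8
Each bag holds 4 vertices, so the decomposition has width 3, which upper-bounds the treewidth. For the lower bound, the 4 vertices {3, 8, 9, 10} are pairwise adjacent, and any tree decomposition puts a clique entirely inside one bag — forcing width ≥ 3. Therefore the treewidth is 3.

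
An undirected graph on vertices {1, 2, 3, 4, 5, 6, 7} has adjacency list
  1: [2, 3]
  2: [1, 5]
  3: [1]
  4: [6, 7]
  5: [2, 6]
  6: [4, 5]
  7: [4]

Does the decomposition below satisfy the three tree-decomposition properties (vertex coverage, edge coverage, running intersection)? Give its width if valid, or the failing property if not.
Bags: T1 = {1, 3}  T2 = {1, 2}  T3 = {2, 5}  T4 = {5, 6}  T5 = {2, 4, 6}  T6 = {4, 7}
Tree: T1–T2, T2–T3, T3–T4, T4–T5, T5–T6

No — bags containing vertex 2 are not connected in the tree.

A tree decomposition must satisfy three properties: every vertex lies in some bag; for every edge, both endpoints lie together in some bag; and for every vertex, the bags containing it form a connected subtree. Here bags containing vertex 2 are not connected in the tree, so the decomposition is invalid.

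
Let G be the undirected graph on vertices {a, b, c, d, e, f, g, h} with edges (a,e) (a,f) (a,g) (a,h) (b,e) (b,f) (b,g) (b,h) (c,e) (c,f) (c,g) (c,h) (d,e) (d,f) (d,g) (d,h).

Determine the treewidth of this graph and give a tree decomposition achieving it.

Each bag holds 5 vertices, so the decomposition has width 4, which upper-bounds the treewidth. For the lower bound: the 5 vertex sets {b,f}, {c,g}, {a,h}, {d}, {e} are disjoint, each induces a connected subgraph, and every pair is joined by at least one edge of G. Contracting each set to a single vertex therefore yields K_{5} as a minor, and since treewidth is minor-monotone, tw(G) ≥ tw(K_{5}) = 4. The upper and lower bounds meet at 4, so that is the treewidth.

Treewidth 4.
Bags: B1 = {a, b, c, d, f}  B2 = {a, b, c, d, g}  B3 = {a, b, c, d, h}  B4 = {a, b, c, d, e}
Tree: B1–B2, B2–B3, B3–B4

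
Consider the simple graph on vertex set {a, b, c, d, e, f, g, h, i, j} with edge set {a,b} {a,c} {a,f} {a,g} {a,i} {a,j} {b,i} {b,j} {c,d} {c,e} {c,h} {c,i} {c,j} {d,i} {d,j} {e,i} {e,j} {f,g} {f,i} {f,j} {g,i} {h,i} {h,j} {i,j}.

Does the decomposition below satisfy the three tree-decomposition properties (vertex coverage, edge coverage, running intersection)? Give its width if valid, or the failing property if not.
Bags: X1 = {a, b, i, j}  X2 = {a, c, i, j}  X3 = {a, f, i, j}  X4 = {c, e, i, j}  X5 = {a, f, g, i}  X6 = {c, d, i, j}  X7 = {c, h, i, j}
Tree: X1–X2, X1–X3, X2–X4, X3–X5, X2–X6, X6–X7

Checking the three conditions: (i) the bags cover all of {a, b, c, d, e, f, g, h, i, j}; (ii) for each edge, some bag contains both endpoints; (iii) the bags containing any fixed vertex form a subtree. All hold, so the decomposition is valid with width 4 − 1 = 3.

Yes; width 3.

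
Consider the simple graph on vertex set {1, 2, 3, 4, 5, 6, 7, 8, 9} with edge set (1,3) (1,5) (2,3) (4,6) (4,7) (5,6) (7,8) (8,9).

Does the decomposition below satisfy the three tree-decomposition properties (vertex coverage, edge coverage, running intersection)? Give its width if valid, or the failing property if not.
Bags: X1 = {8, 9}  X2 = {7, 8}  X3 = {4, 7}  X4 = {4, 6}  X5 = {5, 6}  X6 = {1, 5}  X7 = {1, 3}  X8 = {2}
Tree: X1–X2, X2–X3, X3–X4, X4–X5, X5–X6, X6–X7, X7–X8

No — edge (3,2) lies in no bag.

A tree decomposition must satisfy three properties: every vertex lies in some bag; for every edge, both endpoints lie together in some bag; and for every vertex, the bags containing it form a connected subtree. Here edge (3,2) lies in no bag, so the decomposition is invalid.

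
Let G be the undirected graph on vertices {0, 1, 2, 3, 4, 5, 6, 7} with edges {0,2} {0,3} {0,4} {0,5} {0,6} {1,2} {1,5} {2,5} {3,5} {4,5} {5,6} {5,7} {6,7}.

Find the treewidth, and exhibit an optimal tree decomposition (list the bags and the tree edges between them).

Every bag has size at most 3, so the width is 3 − 1 = 2 and tw(G) ≤ 2. On the other hand G contains the 3-clique {0, 2, 5}. A clique must lie in a single bag of any decomposition, so no decomposition can have width below 2. Hence tw(G) = 2 exactly.

Treewidth 2.
One optimal decomposition is:
Bags: B1 = {0, 2, 5}  B2 = {0, 5, 6}  B3 = {5, 6, 7}  B4 = {1, 2, 5}  B5 = {0, 3, 5}  B6 = {0, 4, 5}
Tree: B1–B2, B2–B3, B1–B4, B2–B5, B5–B6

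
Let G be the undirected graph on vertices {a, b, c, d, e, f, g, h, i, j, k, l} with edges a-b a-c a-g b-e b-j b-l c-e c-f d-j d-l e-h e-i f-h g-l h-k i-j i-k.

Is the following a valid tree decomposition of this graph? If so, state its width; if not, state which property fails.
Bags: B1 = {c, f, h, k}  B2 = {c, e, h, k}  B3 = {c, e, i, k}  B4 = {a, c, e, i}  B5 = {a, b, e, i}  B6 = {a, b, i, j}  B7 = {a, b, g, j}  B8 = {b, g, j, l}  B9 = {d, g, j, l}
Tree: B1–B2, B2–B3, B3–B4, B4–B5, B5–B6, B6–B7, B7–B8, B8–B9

Every vertex of G appears in some bag (union = {a, b, c, d, e, f, g, h, i, j, k, l}); every edge is covered by a bag; and for each vertex v the set of bags containing v is connected in the bag tree. The decomposition is therefore valid. The largest bag has 4 vertices, so the width is 3.

Yes; width 3.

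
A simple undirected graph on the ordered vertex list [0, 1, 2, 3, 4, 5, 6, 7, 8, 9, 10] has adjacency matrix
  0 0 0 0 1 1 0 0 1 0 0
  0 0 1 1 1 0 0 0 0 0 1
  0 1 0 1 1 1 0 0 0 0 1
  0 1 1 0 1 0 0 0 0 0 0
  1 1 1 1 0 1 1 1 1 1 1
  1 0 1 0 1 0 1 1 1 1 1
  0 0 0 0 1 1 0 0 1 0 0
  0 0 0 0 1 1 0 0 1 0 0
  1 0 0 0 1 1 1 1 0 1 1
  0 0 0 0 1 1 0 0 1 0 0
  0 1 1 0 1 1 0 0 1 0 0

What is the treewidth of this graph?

3

A width-3 tree decomposition is:
Bags: B1 = {4, 5, 8, 10}  B2 = {4, 5, 6, 8}  B3 = {0, 4, 5, 8}  B4 = {4, 5, 7, 8}  B5 = {2, 4, 5, 10}  B6 = {1, 2, 4, 10}  B7 = {4, 5, 8, 9}  B8 = {1, 2, 3, 4}
Tree: B1–B2, B1–B3, B1–B4, B1–B5, B5–B6, B1–B7, B6–B8
Every bag has size at most 4, so the width is 4 − 1 = 3 and tw(G) ≤ 3. On the other hand G contains the 4-clique {1, 2, 4, 10}. A clique must lie in a single bag of any decomposition, so no decomposition can have width below 3. Hence tw(G) = 3 exactly.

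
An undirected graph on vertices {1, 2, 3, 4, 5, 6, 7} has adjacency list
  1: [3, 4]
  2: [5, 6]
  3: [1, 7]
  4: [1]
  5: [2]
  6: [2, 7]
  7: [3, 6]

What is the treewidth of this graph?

A width-1 tree decomposition is:
Bags: B1 = {2, 5}  B2 = {2, 6}  B3 = {6, 7}  B4 = {3, 7}  B5 = {1, 3}  B6 = {1, 4}
Tree: B1–B2, B2–B3, B3–B4, B4–B5, B5–B6
Every bag has size at most 2, so the width is 2 − 1 = 1 and tw(G) ≤ 1. Since G has at least one edge (e.g. 5–2), it is not an edgeless graph, so tw(G) ≥ 1. The upper and lower bounds meet at 1, so that is the treewidth.

1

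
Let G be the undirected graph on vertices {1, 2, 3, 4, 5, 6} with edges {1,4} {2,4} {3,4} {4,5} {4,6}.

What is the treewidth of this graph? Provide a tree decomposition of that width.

Treewidth 1.
One such decomposition:
Bags: B1 = {4, 5}  B2 = {2, 4}  B3 = {3, 4}  B4 = {1, 4}  B5 = {4, 6}
Tree: B1–B2, B1–B3, B2–B4, B2–B5

Each bag holds 2 vertices, so the decomposition has width 1, which upper-bounds the treewidth. G has an edge, so its treewidth is at least 1. The upper and lower bounds meet at 1, so that is the treewidth.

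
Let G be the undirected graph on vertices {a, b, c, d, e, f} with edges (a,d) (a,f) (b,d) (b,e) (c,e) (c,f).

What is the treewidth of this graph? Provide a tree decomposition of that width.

Treewidth 2.
Bags: B1 = {b, d, e}  B2 = {c, d, e}  B3 = {c, d, f}  B4 = {a, d, f}
Tree: B1–B2, B2–B3, B3–B4

Every bag has size at most 3, so the width is 3 − 1 = 2 and tw(G) ≤ 2. For the lower bound, G contains the cycle d–b–e–c–f–a–d, so G is not a forest; only forests have treewidth ≤ 1, hence tw(G) ≥ 2. Hence tw(G) = 2 exactly.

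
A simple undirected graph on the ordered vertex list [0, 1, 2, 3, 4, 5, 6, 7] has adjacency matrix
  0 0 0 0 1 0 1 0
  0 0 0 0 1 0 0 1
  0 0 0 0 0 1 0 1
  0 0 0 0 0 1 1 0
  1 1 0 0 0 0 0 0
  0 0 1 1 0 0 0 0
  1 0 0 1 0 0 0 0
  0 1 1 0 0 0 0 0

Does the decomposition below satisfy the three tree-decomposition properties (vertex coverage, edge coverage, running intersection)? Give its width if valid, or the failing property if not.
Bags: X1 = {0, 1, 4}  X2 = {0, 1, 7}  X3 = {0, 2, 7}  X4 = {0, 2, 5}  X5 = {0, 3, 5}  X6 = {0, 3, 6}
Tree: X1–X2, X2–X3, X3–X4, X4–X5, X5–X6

Checking the three conditions: (i) the bags cover all of {0, 1, 2, 3, 4, 5, 6, 7}; (ii) for each edge, some bag contains both endpoints; (iii) the bags containing any fixed vertex form a subtree. All hold, so the decomposition is valid with width 3 − 1 = 2.

Yes; width 2.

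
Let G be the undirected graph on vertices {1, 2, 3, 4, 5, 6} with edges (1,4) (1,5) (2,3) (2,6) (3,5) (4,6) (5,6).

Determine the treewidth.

A width-2 tree decomposition is:
Bags: B1 = {2, 3, 5}  B2 = {2, 5, 6}  B3 = {1, 5, 6}  B4 = {1, 4, 6}
Tree: B1–B2, B2–B3, B3–B4
Every bag has size at most 3, so the width is 3 − 1 = 2 and tw(G) ≤ 2. Since 3–2–6–5–3 is a cycle in G, G is not acyclic. Forests are exactly the graphs of treewidth ≤ 1, so tw(G) ≥ 2. The upper and lower bounds meet at 2, so that is the treewidth.

2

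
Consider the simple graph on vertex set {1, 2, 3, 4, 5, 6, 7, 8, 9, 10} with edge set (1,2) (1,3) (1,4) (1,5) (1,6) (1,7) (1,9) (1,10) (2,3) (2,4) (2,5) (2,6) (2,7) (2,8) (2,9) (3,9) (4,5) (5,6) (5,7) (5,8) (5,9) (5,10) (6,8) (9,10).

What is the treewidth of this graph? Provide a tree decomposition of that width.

Treewidth 3.
One optimal decomposition is:
Bags: B1 = {1, 2, 5, 7}  B2 = {1, 2, 5, 6}  B3 = {1, 2, 4, 5}  B4 = {1, 2, 5, 9}  B5 = {1, 2, 3, 9}  B6 = {1, 5, 9, 10}  B7 = {2, 5, 6, 8}
Tree: B1–B2, B1–B3, B1–B4, B4–B5, B4–B6, B2–B7

Each bag holds 4 vertices, so the decomposition has width 3, which upper-bounds the treewidth. For the lower bound, the 4 vertices {2, 5, 6, 8} are pairwise adjacent, and any tree decomposition puts a clique entirely inside one bag — forcing width ≥ 3. Hence tw(G) = 3 exactly.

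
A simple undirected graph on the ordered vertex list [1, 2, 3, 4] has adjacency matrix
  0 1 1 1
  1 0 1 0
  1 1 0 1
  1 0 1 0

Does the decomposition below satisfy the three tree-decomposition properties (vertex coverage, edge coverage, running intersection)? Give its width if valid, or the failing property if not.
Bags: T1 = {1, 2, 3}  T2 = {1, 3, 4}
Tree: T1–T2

Every vertex of G appears in some bag (union = {1, 2, 3, 4}); every edge is covered by a bag; and for each vertex v the set of bags containing v is connected in the bag tree. The decomposition is therefore valid. The largest bag has 3 vertices, so the width is 2.

Yes; width 2.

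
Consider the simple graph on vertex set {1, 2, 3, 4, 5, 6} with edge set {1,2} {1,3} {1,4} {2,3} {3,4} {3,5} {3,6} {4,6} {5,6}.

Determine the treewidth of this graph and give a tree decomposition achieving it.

Treewidth 2.
One optimal decomposition is:
Bags: B1 = {1, 2, 3}  B2 = {1, 3, 4}  B3 = {3, 4, 6}  B4 = {3, 5, 6}
Tree: B1–B2, B2–B3, B3–B4

Each bag holds 3 vertices, so the decomposition has width 2, which upper-bounds the treewidth. Conversely, {1, 2, 3} is a clique of size 3, and the vertices of any clique must share a bag in every tree decomposition; so some bag has ≥ 3 vertices and tw(G) ≥ 2. Combining the bounds, tw(G) = 2.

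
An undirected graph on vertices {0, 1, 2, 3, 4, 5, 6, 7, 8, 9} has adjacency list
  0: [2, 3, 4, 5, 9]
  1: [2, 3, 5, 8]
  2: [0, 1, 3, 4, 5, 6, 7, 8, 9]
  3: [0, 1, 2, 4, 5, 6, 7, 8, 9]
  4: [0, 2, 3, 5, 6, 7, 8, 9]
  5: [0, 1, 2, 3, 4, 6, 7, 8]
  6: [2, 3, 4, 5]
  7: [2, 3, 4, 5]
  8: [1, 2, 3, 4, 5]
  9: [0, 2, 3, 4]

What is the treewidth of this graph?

A width-4 tree decomposition is:
Bags: B1 = {2, 3, 4, 5, 8}  B2 = {1, 2, 3, 5, 8}  B3 = {0, 2, 3, 4, 5}  B4 = {0, 2, 3, 4, 9}  B5 = {2, 3, 4, 5, 6}  B6 = {2, 3, 4, 5, 7}
Tree: B1–B2, B1–B3, B3–B4, B3–B5, B1–B6
The largest bag has 5 vertices, giving width 4; this decomposition certifies tw(G) ≤ 4. On the other hand G contains the 5-clique {1, 2, 3, 5, 8}. A clique must lie in a single bag of any decomposition, so no decomposition can have width below 4. Therefore the treewidth is 4.

4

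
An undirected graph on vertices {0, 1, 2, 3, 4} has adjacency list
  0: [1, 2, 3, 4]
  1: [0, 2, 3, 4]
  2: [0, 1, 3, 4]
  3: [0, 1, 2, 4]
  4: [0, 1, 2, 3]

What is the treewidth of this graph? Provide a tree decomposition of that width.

With just one bag of size 5, the width is 5 − 1 = 4, so tw(G) ≤ 4. On the other hand G contains the 5-clique {0, 1, 2, 3, 4}. A clique must lie in a single bag of any decomposition, so no decomposition can have width below 4. Therefore the treewidth is 4.

Treewidth 4.
Bags: B1 = {0, 1, 2, 3, 4}
Tree: (single bag)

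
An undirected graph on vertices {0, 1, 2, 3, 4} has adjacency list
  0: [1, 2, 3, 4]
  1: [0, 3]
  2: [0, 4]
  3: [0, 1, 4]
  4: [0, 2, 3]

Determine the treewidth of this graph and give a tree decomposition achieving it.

Treewidth 2.
Bags: B1 = {0, 2, 4}  B2 = {0, 3, 4}  B3 = {0, 1, 3}
Tree: B1–B2, B2–B3

The largest bag has 3 vertices, giving width 2; this decomposition certifies tw(G) ≤ 2. Conversely, {0, 2, 4} is a clique of size 3, and the vertices of any clique must share a bag in every tree decomposition; so some bag has ≥ 3 vertices and tw(G) ≥ 2. Therefore the treewidth is 2.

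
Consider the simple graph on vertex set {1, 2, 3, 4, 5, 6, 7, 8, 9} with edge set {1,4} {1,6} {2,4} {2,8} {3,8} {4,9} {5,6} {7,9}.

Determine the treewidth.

A width-1 tree decomposition is:
Bags: B1 = {4, 9}  B2 = {1, 4}  B3 = {2, 4}  B4 = {1, 6}  B5 = {7, 9}  B6 = {5, 6}  B7 = {2, 8}  B8 = {3, 8}
Tree: B1–B2, B1–B3, B2–B4, B1–B5, B4–B6, B3–B7, B7–B8
The largest bag has 2 vertices, giving width 1; this decomposition certifies tw(G) ≤ 1. Since G has at least one edge (e.g. 4–9), it is not an edgeless graph, so tw(G) ≥ 1. Hence tw(G) = 1 exactly.

1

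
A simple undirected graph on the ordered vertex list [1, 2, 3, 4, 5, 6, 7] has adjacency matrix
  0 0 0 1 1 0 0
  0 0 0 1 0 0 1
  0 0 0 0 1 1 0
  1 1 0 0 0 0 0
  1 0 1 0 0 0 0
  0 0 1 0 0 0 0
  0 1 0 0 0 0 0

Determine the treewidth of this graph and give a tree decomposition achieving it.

Every bag has size at most 2, so the width is 2 − 1 = 1 and tw(G) ≤ 1. Since G has at least one edge (e.g. 6–3), it is not an edgeless graph, so tw(G) ≥ 1. The upper and lower bounds meet at 1, so that is the treewidth.

Treewidth 1.
One optimal decomposition is:
Bags: B1 = {3, 6}  B2 = {3, 5}  B3 = {1, 5}  B4 = {1, 4}  B5 = {2, 4}  B6 = {2, 7}
Tree: B1–B2, B2–B3, B3–B4, B4–B5, B5–B6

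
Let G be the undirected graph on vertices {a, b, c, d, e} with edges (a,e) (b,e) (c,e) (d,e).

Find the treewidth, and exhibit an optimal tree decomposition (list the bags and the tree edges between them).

Treewidth 1.
One optimal decomposition is:
Bags: B1 = {b, e}  B2 = {a, e}  B3 = {c, e}  B4 = {d, e}
Tree: B1–B2, B2–B3, B2–B4

Each bag holds 2 vertices, so the decomposition has width 1, which upper-bounds the treewidth. Any graph with an edge has treewidth ≥ 1, and G has the edge b–e. The upper and lower bounds meet at 1, so that is the treewidth.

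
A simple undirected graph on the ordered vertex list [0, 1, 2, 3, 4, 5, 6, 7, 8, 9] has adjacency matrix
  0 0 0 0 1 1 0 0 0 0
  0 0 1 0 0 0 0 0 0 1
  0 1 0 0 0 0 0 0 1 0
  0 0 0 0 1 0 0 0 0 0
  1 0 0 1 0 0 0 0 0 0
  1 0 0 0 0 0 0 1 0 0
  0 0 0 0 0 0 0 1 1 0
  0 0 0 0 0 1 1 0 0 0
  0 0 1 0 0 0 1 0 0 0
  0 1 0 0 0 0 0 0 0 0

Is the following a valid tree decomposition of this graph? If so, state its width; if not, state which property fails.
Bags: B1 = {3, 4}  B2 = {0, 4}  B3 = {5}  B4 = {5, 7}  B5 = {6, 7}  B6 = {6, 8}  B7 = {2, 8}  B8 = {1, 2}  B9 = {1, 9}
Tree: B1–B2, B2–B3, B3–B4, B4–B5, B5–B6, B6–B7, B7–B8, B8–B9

No — edge (0,5) lies in no bag.

A tree decomposition must satisfy three properties: every vertex lies in some bag; for every edge, both endpoints lie together in some bag; and for every vertex, the bags containing it form a connected subtree. Here edge (0,5) lies in no bag, so the decomposition is invalid.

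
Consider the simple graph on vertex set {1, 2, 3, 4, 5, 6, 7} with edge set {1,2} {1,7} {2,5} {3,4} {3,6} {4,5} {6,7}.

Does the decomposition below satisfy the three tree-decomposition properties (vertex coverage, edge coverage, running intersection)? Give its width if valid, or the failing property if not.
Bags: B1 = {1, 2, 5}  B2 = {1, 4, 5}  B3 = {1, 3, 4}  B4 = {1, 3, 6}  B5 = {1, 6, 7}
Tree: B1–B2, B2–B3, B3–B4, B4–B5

Yes; width 2.

Every vertex of G appears in some bag (union = {1, 2, 3, 4, 5, 6, 7}); every edge is covered by a bag; and for each vertex v the set of bags containing v is connected in the bag tree. The decomposition is therefore valid. The largest bag has 3 vertices, so the width is 2.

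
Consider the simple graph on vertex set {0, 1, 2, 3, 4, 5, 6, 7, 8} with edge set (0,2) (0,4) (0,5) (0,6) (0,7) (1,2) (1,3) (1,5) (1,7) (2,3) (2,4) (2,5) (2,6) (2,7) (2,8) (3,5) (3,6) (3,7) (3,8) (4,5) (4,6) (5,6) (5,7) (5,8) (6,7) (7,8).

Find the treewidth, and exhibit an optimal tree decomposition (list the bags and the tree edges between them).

Treewidth 4.
One optimal decomposition is:
Bags: B1 = {2, 3, 5, 6, 7}  B2 = {0, 2, 5, 6, 7}  B3 = {0, 2, 4, 5, 6}  B4 = {1, 2, 3, 5, 7}  B5 = {2, 3, 5, 7, 8}
Tree: B1–B2, B2–B3, B1–B4, B1–B5

Every bag has size at most 5, so the width is 5 − 1 = 4 and tw(G) ≤ 4. On the other hand G contains the 5-clique {0, 2, 4, 5, 6}. A clique must lie in a single bag of any decomposition, so no decomposition can have width below 4. Combining the bounds, tw(G) = 4.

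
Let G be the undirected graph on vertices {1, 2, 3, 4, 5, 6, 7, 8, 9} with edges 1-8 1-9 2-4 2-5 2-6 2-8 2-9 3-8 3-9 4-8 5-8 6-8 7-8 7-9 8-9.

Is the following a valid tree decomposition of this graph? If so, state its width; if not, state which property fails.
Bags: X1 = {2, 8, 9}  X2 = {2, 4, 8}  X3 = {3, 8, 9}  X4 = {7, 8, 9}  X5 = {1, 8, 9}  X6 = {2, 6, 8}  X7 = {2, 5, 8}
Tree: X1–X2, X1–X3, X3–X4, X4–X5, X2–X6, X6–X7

Yes; width 2.

Vertex coverage: the bags together contain {1, 2, 3, 4, 5, 6, 7, 8, 9}, the full vertex set. Edge coverage: each edge of G has both endpoints in at least one bag. Running intersection: for every vertex, the bags containing it form a connected subtree. All three properties hold, so this is a valid tree decomposition of width max|bag| − 1 = 2, and hence tw(G) ≤ 2.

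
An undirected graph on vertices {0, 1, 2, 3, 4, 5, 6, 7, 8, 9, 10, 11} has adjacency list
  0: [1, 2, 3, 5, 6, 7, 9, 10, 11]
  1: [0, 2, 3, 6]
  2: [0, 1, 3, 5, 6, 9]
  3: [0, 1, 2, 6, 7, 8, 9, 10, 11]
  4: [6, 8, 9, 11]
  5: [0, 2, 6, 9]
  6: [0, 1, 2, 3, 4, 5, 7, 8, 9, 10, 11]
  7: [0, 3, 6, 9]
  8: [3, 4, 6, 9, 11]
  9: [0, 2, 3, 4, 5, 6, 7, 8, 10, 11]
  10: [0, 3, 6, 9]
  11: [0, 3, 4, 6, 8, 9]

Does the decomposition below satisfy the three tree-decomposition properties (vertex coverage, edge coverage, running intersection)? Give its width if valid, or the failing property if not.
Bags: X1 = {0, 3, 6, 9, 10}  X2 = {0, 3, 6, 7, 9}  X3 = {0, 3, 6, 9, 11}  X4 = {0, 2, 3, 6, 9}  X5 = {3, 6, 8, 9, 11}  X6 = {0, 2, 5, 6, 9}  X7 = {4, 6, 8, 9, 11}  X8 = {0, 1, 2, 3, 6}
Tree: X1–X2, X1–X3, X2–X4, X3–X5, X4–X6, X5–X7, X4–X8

Yes; width 4.

Vertex coverage: the bags together contain {0, 1, 2, 3, 4, 5, 6, 7, 8, 9, 10, 11}, the full vertex set. Edge coverage: each edge of G has both endpoints in at least one bag. Running intersection: for every vertex, the bags containing it form a connected subtree. All three properties hold, so this is a valid tree decomposition of width max|bag| − 1 = 4, and hence tw(G) ≤ 4.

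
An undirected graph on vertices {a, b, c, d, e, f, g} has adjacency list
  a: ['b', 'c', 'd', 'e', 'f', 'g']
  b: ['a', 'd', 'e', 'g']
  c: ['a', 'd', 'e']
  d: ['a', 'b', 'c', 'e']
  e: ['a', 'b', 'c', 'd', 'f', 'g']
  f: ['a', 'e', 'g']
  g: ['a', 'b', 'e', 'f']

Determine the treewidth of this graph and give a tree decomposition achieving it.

Every bag has size at most 4, so the width is 4 − 1 = 3 and tw(G) ≤ 3. For the lower bound, the 4 vertices {a, c, d, e} are pairwise adjacent, and any tree decomposition puts a clique entirely inside one bag — forcing width ≥ 3. Combining the bounds, tw(G) = 3.

Treewidth 3.
One such decomposition:
Bags: B1 = {a, b, d, e}  B2 = {a, c, d, e}  B3 = {a, b, e, g}  B4 = {a, e, f, g}
Tree: B1–B2, B1–B3, B3–B4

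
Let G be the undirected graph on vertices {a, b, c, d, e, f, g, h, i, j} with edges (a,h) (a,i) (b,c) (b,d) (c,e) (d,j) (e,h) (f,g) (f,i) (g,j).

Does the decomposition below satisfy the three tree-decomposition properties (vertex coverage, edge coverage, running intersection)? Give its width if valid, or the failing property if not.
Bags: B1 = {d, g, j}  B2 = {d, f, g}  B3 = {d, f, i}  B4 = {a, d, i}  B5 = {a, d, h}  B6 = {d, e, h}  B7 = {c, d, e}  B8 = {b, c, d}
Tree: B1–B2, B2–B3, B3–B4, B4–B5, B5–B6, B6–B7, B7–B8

Vertex coverage: the bags together contain {a, b, c, d, e, f, g, h, i, j}, the full vertex set. Edge coverage: each edge of G has both endpoints in at least one bag. Running intersection: for every vertex, the bags containing it form a connected subtree. All three properties hold, so this is a valid tree decomposition of width max|bag| − 1 = 2, and hence tw(G) ≤ 2.

Yes; width 2.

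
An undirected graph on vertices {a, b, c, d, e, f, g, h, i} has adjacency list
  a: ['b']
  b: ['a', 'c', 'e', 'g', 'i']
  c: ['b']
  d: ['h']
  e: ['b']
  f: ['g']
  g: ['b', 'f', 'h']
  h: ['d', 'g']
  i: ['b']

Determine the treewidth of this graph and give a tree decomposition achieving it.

Treewidth 1.
One such decomposition:
Bags: B1 = {a, b}  B2 = {b, g}  B3 = {b, e}  B4 = {g, h}  B5 = {f, g}  B6 = {d, h}  B7 = {b, c}  B8 = {b, i}
Tree: B1–B2, B2–B3, B2–B4, B2–B5, B4–B6, B3–B7, B1–B8

The largest bag has 2 vertices, giving width 1; this decomposition certifies tw(G) ≤ 1. G has an edge, so its treewidth is at least 1. Hence tw(G) = 1 exactly.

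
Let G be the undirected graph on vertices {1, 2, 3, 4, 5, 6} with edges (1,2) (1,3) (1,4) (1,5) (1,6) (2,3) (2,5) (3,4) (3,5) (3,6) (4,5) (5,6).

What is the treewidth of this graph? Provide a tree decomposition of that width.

The largest bag has 4 vertices, giving width 3; this decomposition certifies tw(G) ≤ 3. For the lower bound, the 4 vertices {1, 2, 3, 5} are pairwise adjacent, and any tree decomposition puts a clique entirely inside one bag — forcing width ≥ 3. The upper and lower bounds meet at 3, so that is the treewidth.

Treewidth 3.
Bags: B1 = {1, 2, 3, 5}  B2 = {1, 3, 4, 5}  B3 = {1, 3, 5, 6}
Tree: B1–B2, B2–B3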